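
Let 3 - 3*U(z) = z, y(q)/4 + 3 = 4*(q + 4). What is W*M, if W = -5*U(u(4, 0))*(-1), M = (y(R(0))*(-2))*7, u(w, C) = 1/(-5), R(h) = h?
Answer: -11648/3 ≈ -3882.7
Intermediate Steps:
u(w, C) = -⅕
y(q) = 52 + 16*q (y(q) = -12 + 4*(4*(q + 4)) = -12 + 4*(4*(4 + q)) = -12 + 4*(16 + 4*q) = -12 + (64 + 16*q) = 52 + 16*q)
U(z) = 1 - z/3
M = -728 (M = ((52 + 16*0)*(-2))*7 = ((52 + 0)*(-2))*7 = (52*(-2))*7 = -104*7 = -728)
W = 16/3 (W = -5*(1 - ⅓*(-⅕))*(-1) = -5*(1 + 1/15)*(-1) = -5*16/15*(-1) = -16/3*(-1) = 16/3 ≈ 5.3333)
W*M = (16/3)*(-728) = -11648/3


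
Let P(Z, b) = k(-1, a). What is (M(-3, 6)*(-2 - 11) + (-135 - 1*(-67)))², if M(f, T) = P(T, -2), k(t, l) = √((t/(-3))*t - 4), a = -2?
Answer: 11675/3 + 1768*I*√39/3 ≈ 3891.7 + 3680.4*I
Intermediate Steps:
k(t, l) = √(-4 - t²/3) (k(t, l) = √((t*(-⅓))*t - 4) = √((-t/3)*t - 4) = √(-t²/3 - 4) = √(-4 - t²/3))
P(Z, b) = I*√39/3 (P(Z, b) = √(-36 - 3*(-1)²)/3 = √(-36 - 3*1)/3 = √(-36 - 3)/3 = √(-39)/3 = (I*√39)/3 = I*√39/3)
M(f, T) = I*√39/3
(M(-3, 6)*(-2 - 11) + (-135 - 1*(-67)))² = ((I*√39/3)*(-2 - 11) + (-135 - 1*(-67)))² = ((I*√39/3)*(-13) + (-135 + 67))² = (-13*I*√39/3 - 68)² = (-68 - 13*I*√39/3)²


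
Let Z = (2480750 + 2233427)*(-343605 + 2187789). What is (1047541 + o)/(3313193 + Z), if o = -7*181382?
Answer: -222133/8693813109761 ≈ -2.5551e-8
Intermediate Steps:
o = -1269674
Z = 8693809796568 (Z = 4714177*1844184 = 8693809796568)
(1047541 + o)/(3313193 + Z) = (1047541 - 1269674)/(3313193 + 8693809796568) = -222133/8693813109761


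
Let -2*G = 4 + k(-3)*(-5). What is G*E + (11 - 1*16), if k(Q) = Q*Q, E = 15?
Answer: 605/2 ≈ 302.50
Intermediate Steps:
k(Q) = Q²
G = 41/2 (G = -(4 + (-3)²*(-5))/2 = -(4 + 9*(-5))/2 = -(4 - 45)/2 = -½*(-41) = 41/2 ≈ 20.500)
G*E + (11 - 1*16) = (41/2)*15 + (11 - 1*16) = 615/2 + (11 - 16) = 615/2 - 5 = 605/2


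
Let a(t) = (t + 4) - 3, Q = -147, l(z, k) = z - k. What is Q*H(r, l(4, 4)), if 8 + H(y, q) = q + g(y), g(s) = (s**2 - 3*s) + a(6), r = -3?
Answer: -2499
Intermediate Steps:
a(t) = 1 + t (a(t) = (4 + t) - 3 = 1 + t)
g(s) = 7 + s**2 - 3*s (g(s) = (s**2 - 3*s) + (1 + 6) = (s**2 - 3*s) + 7 = 7 + s**2 - 3*s)
H(y, q) = -1 + q + y**2 - 3*y (H(y, q) = -8 + (q + (7 + y**2 - 3*y)) = -8 + (7 + q + y**2 - 3*y) = -1 + q + y**2 - 3*y)
Q*H(r, l(4, 4)) = -147*(-1 + (4 - 1*4) + (-3)**2 - 3*(-3)) = -147*(-1 + (4 - 4) + 9 + 9) = -147*(-1 + 0 + 9 + 9) = -147*17 = -2499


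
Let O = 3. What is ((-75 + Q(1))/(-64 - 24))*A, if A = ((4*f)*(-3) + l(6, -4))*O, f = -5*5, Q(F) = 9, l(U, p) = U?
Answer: 1377/2 ≈ 688.50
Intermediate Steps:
f = -25
A = 918 (A = ((4*(-25))*(-3) + 6)*3 = (-100*(-3) + 6)*3 = (300 + 6)*3 = 306*3 = 918)
((-75 + Q(1))/(-64 - 24))*A = ((-75 + 9)/(-64 - 24))*918 = -66/(-88)*918 = -66*(-1/88)*918 = (3/4)*918 = 1377/2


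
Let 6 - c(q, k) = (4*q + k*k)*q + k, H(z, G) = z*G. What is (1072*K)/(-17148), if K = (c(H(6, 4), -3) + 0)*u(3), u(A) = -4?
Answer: -897264/1429 ≈ -627.90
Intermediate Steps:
H(z, G) = G*z
c(q, k) = 6 - k - q*(k² + 4*q) (c(q, k) = 6 - ((4*q + k*k)*q + k) = 6 - ((4*q + k²)*q + k) = 6 - ((k² + 4*q)*q + k) = 6 - (q*(k² + 4*q) + k) = 6 - (k + q*(k² + 4*q)) = 6 + (-k - q*(k² + 4*q)) = 6 - k - q*(k² + 4*q))
K = 10044 (K = ((6 - 1*(-3) - 4*(4*6)² - 1*4*6*(-3)²) + 0)*(-4) = ((6 + 3 - 4*24² - 1*24*9) + 0)*(-4) = ((6 + 3 - 4*576 - 216) + 0)*(-4) = ((6 + 3 - 2304 - 216) + 0)*(-4) = (-2511 + 0)*(-4) = -2511*(-4) = 10044)
(1072*K)/(-17148) = (1072*10044)/(-17148) = 10767168*(-1/17148) = -897264/1429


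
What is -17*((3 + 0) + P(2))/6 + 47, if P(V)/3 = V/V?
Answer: 30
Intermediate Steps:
P(V) = 3 (P(V) = 3*(V/V) = 3*1 = 3)
-17*((3 + 0) + P(2))/6 + 47 = -17*((3 + 0) + 3)/6 + 47 = -17*(3 + 3)/6 + 47 = -17*6/6 + 47 = -17*1 + 47 = -17 + 47 = 30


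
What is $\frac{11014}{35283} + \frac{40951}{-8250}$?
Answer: $- \frac{451336211}{97028250} \approx -4.6516$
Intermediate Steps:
$\frac{11014}{35283} + \frac{40951}{-8250} = 11014 \cdot \frac{1}{35283} + 40951 \left(- \frac{1}{8250}\right) = \frac{11014}{35283} - \frac{40951}{8250} = - \frac{451336211}{97028250}$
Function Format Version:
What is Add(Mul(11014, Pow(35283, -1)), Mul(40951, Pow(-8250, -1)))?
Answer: Rational(-451336211, 97028250) ≈ -4.6516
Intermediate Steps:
Add(Mul(11014, Pow(35283, -1)), Mul(40951, Pow(-8250, -1))) = Add(Mul(11014, Rational(1, 35283)), Mul(40951, Rational(-1, 8250))) = Add(Rational(11014, 35283), Rational(-40951, 8250)) = Rational(-451336211, 97028250)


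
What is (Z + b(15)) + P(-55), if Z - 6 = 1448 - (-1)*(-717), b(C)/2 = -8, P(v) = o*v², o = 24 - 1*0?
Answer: 73321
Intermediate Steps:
o = 24 (o = 24 + 0 = 24)
P(v) = 24*v²
b(C) = -16 (b(C) = 2*(-8) = -16)
Z = 737 (Z = 6 + (1448 - (-1)*(-717)) = 6 + (1448 - 1*717) = 6 + (1448 - 717) = 6 + 731 = 737)
(Z + b(15)) + P(-55) = (737 - 16) + 24*(-55)² = 721 + 24*3025 = 721 + 72600 = 73321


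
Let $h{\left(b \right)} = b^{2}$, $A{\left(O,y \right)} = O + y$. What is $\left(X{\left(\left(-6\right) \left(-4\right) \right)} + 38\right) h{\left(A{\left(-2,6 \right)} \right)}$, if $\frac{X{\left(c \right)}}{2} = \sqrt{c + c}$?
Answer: $608 + 128 \sqrt{3} \approx 829.7$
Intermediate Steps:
$X{\left(c \right)} = 2 \sqrt{2} \sqrt{c}$ ($X{\left(c \right)} = 2 \sqrt{c + c} = 2 \sqrt{2 c} = 2 \sqrt{2} \sqrt{c}$)
$\left(X{\left(\left(-6\right) \left(-4\right) \right)} + 38\right) h{\left(A{\left(-2,6 \right)} \right)} = \left(2 \sqrt{2} \sqrt{\left(-6\right) \left(-4\right)} + 38\right) \left(-2 + 6\right)^{2} = \left(2 \sqrt{2} \sqrt{24} + 38\right) 4^{2} = \left(2 \sqrt{2} \cdot 2 \sqrt{6} + 38\right) 16 = \left(8 \sqrt{3} + 38\right) 16 = \left(38 + 8 \sqrt{3}\right) 16 = 608 + 128 \sqrt{3}$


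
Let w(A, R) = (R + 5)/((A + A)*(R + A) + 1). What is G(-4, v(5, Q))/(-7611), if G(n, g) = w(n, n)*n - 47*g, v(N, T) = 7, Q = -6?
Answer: 21389/494715 ≈ 0.043235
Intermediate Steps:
w(A, R) = (5 + R)/(1 + 2*A*(A + R)) (w(A, R) = (5 + R)/((2*A)*(A + R) + 1) = (5 + R)/(2*A*(A + R) + 1) = (5 + R)/(1 + 2*A*(A + R)))
G(n, g) = -47*g + n*(5 + n)/(1 + 4*n²) (G(n, g) = ((5 + n)/(1 + 2*n² + 2*n*n))*n - 47*g = ((5 + n)/(1 + 2*n² + 2*n²))*n - 47*g = ((5 + n)/(1 + 4*n²))*n - 47*g = n*(5 + n)/(1 + 4*n²) - 47*g = -47*g + n*(5 + n)/(1 + 4*n²))
G(-4, v(5, Q))/(-7611) = ((-4*(5 - 4) - 47*7*(1 + 4*(-4)²))/(1 + 4*(-4)²))/(-7611) = ((-4*1 - 47*7*(1 + 4*16))/(1 + 4*16))*(-1/7611) = ((-4 - 47*7*(1 + 64))/(1 + 64))*(-1/7611) = ((-4 - 47*7*65)/65)*(-1/7611) = ((-4 - 21385)/65)*(-1/7611) = ((1/65)*(-21389))*(-1/7611) = -21389/65*(-1/7611) = 21389/494715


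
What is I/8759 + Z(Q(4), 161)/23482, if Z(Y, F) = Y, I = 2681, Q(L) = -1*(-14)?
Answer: 31538934/102839419 ≈ 0.30668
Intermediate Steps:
Q(L) = 14
I/8759 + Z(Q(4), 161)/23482 = 2681/8759 + 14/23482 = 2681*(1/8759) + 14*(1/23482) = 2681/8759 + 7/11741 = 31538934/102839419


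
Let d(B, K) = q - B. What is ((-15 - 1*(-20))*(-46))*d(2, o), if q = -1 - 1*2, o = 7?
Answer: 1150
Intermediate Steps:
q = -3 (q = -1 - 2 = -3)
d(B, K) = -3 - B
((-15 - 1*(-20))*(-46))*d(2, o) = ((-15 - 1*(-20))*(-46))*(-3 - 1*2) = ((-15 + 20)*(-46))*(-3 - 2) = (5*(-46))*(-5) = -230*(-5) = 1150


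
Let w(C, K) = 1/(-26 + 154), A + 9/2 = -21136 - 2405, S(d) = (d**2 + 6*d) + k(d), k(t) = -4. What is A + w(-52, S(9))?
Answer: -3013823/128 ≈ -23546.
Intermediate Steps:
S(d) = -4 + d**2 + 6*d (S(d) = (d**2 + 6*d) - 4 = -4 + d**2 + 6*d)
A = -47091/2 (A = -9/2 + (-21136 - 2405) = -9/2 - 23541 = -47091/2 ≈ -23546.)
w(C, K) = 1/128
A + w(-52, S(9)) = -47091/2 + 1/128 = -3013823/128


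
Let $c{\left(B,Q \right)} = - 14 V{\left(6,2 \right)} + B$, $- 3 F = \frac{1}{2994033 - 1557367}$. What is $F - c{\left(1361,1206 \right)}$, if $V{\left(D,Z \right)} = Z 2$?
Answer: $- \frac{5624547391}{4309998} \approx -1305.0$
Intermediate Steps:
$F = - \frac{1}{4309998}$ ($F = - \frac{1}{3 \left(2994033 - 1557367\right)} = - \frac{1}{3 \cdot 1436666} = \left(- \frac{1}{3}\right) \frac{1}{1436666} = - \frac{1}{4309998} \approx -2.3202 \cdot 10^{-7}$)
$V{\left(D,Z \right)} = 2 Z$
$c{\left(B,Q \right)} = -56 + B$ ($c{\left(B,Q \right)} = - 14 \cdot 2 \cdot 2 + B = \left(-14\right) 4 + B = -56 + B$)
$F - c{\left(1361,1206 \right)} = - \frac{1}{4309998} - \left(-56 + 1361\right) = - \frac{1}{4309998} - 1305 = - \frac{5624547391}{4309998}$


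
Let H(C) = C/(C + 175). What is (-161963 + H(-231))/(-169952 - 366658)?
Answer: 1295671/4292880 ≈ 0.30182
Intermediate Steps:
H(C) = C/(175 + C)
(-161963 + H(-231))/(-169952 - 366658) = (-161963 - 231/(175 - 231))/(-169952 - 366658) = (-161963 - 231/(-56))/(-536610) = (-161963 - 231*(-1/56))*(-1/536610) = (-161963 + 33/8)*(-1/536610) = -1295671/8*(-1/536610) = 1295671/4292880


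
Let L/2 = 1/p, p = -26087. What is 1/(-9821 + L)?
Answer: -26087/256200429 ≈ -0.00010182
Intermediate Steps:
L = -2/26087 (L = 2/(-26087) = 2*(-1/26087) = -2/26087 ≈ -7.6666e-5)
1/(-9821 + L) = 1/(-9821 - 2/26087) = 1/(-256200429/26087) = -26087/256200429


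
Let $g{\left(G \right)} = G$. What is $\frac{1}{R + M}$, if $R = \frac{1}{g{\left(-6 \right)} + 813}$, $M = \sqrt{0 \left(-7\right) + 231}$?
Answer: $- \frac{807}{150438518} + \frac{651249 \sqrt{231}}{150438518} \approx 0.06579$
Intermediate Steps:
$M = \sqrt{231}$ ($M = \sqrt{0 + 231} = \sqrt{231} \approx 15.199$)
$R = \frac{1}{807}$ ($R = \frac{1}{-6 + 813} = \frac{1}{807} \approx 0.0012392$)
$\frac{1}{R + M} = \frac{1}{\frac{1}{807} + \sqrt{231}}$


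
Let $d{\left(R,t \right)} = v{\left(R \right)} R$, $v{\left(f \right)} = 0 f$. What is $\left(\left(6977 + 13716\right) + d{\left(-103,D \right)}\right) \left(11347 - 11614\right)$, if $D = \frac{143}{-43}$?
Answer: $-5525031$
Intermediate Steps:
$v{\left(f \right)} = 0$
$D = - \frac{143}{43}$ ($D = 143 \left(- \frac{1}{43}\right) = - \frac{143}{43} \approx -3.3256$)
$d{\left(R,t \right)} = 0$ ($d{\left(R,t \right)} = 0 R = 0$)
$\left(\left(6977 + 13716\right) + d{\left(-103,D \right)}\right) \left(11347 - 11614\right) = \left(\left(6977 + 13716\right) + 0\right) \left(11347 - 11614\right) = \left(20693 + 0\right) \left(-267\right) = 20693 \left(-267\right) = -5525031$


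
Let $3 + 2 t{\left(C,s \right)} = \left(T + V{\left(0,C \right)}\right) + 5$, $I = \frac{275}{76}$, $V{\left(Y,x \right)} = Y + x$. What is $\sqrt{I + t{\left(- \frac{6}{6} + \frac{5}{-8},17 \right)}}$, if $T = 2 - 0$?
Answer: $\frac{\sqrt{27759}}{76} \approx 2.1922$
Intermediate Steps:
$T = 2$ ($T = 2 + 0 = 2$)
$I = \frac{275}{76}$ ($I = 275 \cdot \frac{1}{76} = \frac{275}{76} \approx 3.6184$)
$t{\left(C,s \right)} = 2 + \frac{C}{2}$ ($t{\left(C,s \right)} = - \frac{3}{2} + \frac{\left(2 + \left(0 + C\right)\right) + 5}{2} = - \frac{3}{2} + \frac{\left(2 + C\right) + 5}{2} = - \frac{3}{2} + \frac{7 + C}{2} = - \frac{3}{2} + \left(\frac{7}{2} + \frac{C}{2}\right) = 2 + \frac{C}{2}$)
$\sqrt{I + t{\left(- \frac{6}{6} + \frac{5}{-8},17 \right)}} = \sqrt{\frac{275}{76} + \left(2 + \frac{- \frac{6}{6} + \frac{5}{-8}}{2}\right)} = \sqrt{\frac{275}{76} + \left(2 + \frac{\left(-6\right) \frac{1}{6} + 5 \left(- \frac{1}{8}\right)}{2}\right)} = \sqrt{\frac{275}{76} + \left(2 + \frac{-1 - \frac{5}{8}}{2}\right)} = \sqrt{\frac{275}{76} + \left(2 + \frac{1}{2} \left(- \frac{13}{8}\right)\right)} = \sqrt{\frac{275}{76} + \left(2 - \frac{13}{16}\right)} = \sqrt{\frac{275}{76} + \frac{19}{16}} = \sqrt{\frac{1461}{304}} = \frac{\sqrt{27759}}{76}$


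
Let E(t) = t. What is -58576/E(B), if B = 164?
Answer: -14644/41 ≈ -357.17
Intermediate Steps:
-58576/E(B) = -58576/164 = -58576*1/164 = -14644/41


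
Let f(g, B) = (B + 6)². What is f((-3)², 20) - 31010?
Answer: -30334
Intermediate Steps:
f(g, B) = (6 + B)²
f((-3)², 20) - 31010 = (6 + 20)² - 31010 = 26² - 31010 = 676 - 31010 = -30334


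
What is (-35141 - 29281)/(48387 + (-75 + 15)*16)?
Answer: -21474/15809 ≈ -1.3583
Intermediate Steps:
(-35141 - 29281)/(48387 + (-75 + 15)*16) = -64422/(48387 - 60*16) = -64422/(48387 - 960) = -64422/47427 = -64422*1/47427 = -21474/15809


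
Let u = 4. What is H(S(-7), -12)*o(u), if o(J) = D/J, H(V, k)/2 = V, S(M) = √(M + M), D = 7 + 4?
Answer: 11*I*√14/2 ≈ 20.579*I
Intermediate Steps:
D = 11
S(M) = √2*√M (S(M) = √(2*M) = √2*√M)
H(V, k) = 2*V
o(J) = 11/J
H(S(-7), -12)*o(u) = (2*(√2*√(-7)))*(11/4) = (2*(√2*(I*√7)))*(11*(¼)) = (2*(I*√14))*(11/4) = (2*I*√14)*(11/4) = 11*I*√14/2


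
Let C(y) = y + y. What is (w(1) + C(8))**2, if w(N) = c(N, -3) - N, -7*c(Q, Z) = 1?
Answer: 10816/49 ≈ 220.73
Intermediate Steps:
c(Q, Z) = -1/7 (c(Q, Z) = -1/7*1 = -1/7)
C(y) = 2*y
w(N) = -1/7 - N
(w(1) + C(8))**2 = ((-1/7 - 1*1) + 2*8)**2 = ((-1/7 - 1) + 16)**2 = (-8/7 + 16)**2 = (104/7)**2 = 10816/49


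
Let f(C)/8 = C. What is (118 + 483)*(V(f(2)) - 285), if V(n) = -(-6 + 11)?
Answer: -174290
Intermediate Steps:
f(C) = 8*C
V(n) = -5 (V(n) = -1*5 = -5)
(118 + 483)*(V(f(2)) - 285) = (118 + 483)*(-5 - 285) = 601*(-290) = -174290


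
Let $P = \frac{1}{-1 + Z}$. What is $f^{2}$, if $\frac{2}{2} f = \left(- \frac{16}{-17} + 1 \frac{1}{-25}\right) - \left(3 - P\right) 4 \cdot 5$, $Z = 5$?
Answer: $\frac{528632064}{180625} \approx 2926.7$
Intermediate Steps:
$P = \frac{1}{4}$ ($P = \frac{1}{-1 + 5} = \frac{1}{4} \approx 0.25$)
$f = - \frac{22992}{425}$ ($f = \left(- \frac{16}{-17} + 1 \frac{1}{-25}\right) - \left(3 - \frac{1}{4}\right) 4 \cdot 5 = \left(\left(-16\right) \left(- \frac{1}{17}\right) + 1 \left(- \frac{1}{25}\right)\right) - \left(3 - \frac{1}{4}\right) 4 \cdot 5 = \left(\frac{16}{17} - \frac{1}{25}\right) - \frac{11}{4} \cdot 4 \cdot 5 = \frac{383}{425} - 11 \cdot 5 = \frac{383}{425} - 55 = - \frac{22992}{425} \approx -54.099$)
$f^{2} = \left(- \frac{22992}{425}\right)^{2} = \frac{528632064}{180625}$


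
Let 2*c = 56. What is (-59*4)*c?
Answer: -6608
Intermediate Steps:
c = 28 (c = (½)*56 = 28)
(-59*4)*c = -59*4*28 = -236*28 = -6608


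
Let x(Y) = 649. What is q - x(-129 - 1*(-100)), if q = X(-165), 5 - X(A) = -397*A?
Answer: -66149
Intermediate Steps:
X(A) = 5 + 397*A (X(A) = 5 - (-397)*A = 5 + 397*A)
q = -65500 (q = 5 + 397*(-165) = 5 - 65505 = -65500)
q - x(-129 - 1*(-100)) = -65500 - 1*649 = -65500 - 649 = -66149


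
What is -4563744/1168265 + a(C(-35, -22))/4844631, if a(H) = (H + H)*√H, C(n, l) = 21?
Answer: -4563744/1168265 + 14*√21/1614877 ≈ -3.9064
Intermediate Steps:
a(H) = 2*H^(3/2) (a(H) = (2*H)*√H = 2*H^(3/2))
-4563744/1168265 + a(C(-35, -22))/4844631 = -4563744/1168265 + (2*21^(3/2))/4844631 = -4563744*1/1168265 + (2*(21*√21))*(1/4844631) = -4563744/1168265 + (42*√21)*(1/4844631) = -4563744/1168265 + 14*√21/1614877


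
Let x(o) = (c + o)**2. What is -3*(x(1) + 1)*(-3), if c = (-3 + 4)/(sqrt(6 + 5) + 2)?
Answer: 765/49 + 90*sqrt(11)/49 ≈ 21.704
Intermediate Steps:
c = 1/(2 + sqrt(11)) (c = 1/(sqrt(11) + 2) = 1/(2 + sqrt(11)) ≈ 0.18809)
x(o) = (-2/7 + o + sqrt(11)/7)**2 (x(o) = ((-2/7 + sqrt(11)/7) + o)**2 = (-2/7 + o + sqrt(11)/7)**2)
-3*(x(1) + 1)*(-3) = -3*((-2 + sqrt(11) + 7*1)**2/49 + 1)*(-3) = -3*((-2 + sqrt(11) + 7)**2/49 + 1)*(-3) = -3*((5 + sqrt(11))**2/49 + 1)*(-3) = -3*(1 + (5 + sqrt(11))**2/49)*(-3) = (-3 - 3*(5 + sqrt(11))**2/49)*(-3) = 9 + 9*(5 + sqrt(11))**2/49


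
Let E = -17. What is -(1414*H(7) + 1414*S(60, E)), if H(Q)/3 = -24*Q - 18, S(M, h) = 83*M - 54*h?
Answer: -7550760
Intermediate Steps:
S(M, h) = -54*h + 83*M
H(Q) = -54 - 72*Q (H(Q) = 3*(-24*Q - 18) = 3*(-18 - 24*Q) = -54 - 72*Q)
-(1414*H(7) + 1414*S(60, E)) = -(8263416 - 712656) = -1414/(1/((918 + 4980) + (-54 - 504))) = -1414/(1/(5898 - 558)) = -1414/(1/5340) = -1414/1/5340 = -1414*5340 = -7550760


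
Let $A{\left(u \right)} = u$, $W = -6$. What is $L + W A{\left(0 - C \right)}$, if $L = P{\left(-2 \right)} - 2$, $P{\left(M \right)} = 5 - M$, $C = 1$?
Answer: $11$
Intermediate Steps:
$L = 5$ ($L = \left(5 - -2\right) - 2 = \left(5 + 2\right) - 2 = 7 - 2 = 5$)
$L + W A{\left(0 - C \right)} = 5 - 6 \left(0 - 1\right) = 5 - -6 = 5 + 6 = 11$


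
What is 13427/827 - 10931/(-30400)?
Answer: 417220737/25140800 ≈ 16.595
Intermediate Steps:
13427/827 - 10931/(-30400) = 13427*(1/827) - 10931*(-1/30400) = 13427/827 + 10931/30400 = 417220737/25140800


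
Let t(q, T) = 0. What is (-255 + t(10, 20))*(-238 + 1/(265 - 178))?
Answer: 1759925/29 ≈ 60687.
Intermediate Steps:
(-255 + t(10, 20))*(-238 + 1/(265 - 178)) = (-255 + 0)*(-238 + 1/(265 - 178)) = -255*(-238 + 1/87) = -255*(-20705/87) = 1759925/29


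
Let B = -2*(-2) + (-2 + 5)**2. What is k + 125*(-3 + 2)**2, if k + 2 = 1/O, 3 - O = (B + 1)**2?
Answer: 23738/193 ≈ 122.99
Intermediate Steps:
B = 13 (B = 4 + 3**2 = 4 + 9 = 13)
O = -193 (O = 3 - (13 + 1)**2 = 3 - 1*14**2 = 3 - 1*196 = 3 - 196 = -193)
k = -387/193 (k = -2 + 1/(-193) = -2 - 1/193 = -387/193 ≈ -2.0052)
k + 125*(-3 + 2)**2 = -387/193 + 125*(-3 + 2)**2 = -387/193 + 125*(-1)**2 = -387/193 + 125*1 = -387/193 + 125 = 23738/193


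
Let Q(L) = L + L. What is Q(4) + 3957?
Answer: 3965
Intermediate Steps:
Q(L) = 2*L
Q(4) + 3957 = 2*4 + 3957 = 8 + 3957 = 3965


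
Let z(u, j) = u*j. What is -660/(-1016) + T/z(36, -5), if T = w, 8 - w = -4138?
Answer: -42641/1905 ≈ -22.384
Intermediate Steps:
w = 4146 (w = 8 - 1*(-4138) = 8 + 4138 = 4146)
z(u, j) = j*u
T = 4146
-660/(-1016) + T/z(36, -5) = -660/(-1016) + 4146/((-5*36)) = -660*(-1/1016) + 4146/(-180) = 165/254 + 4146*(-1/180) = 165/254 - 691/30 = -42641/1905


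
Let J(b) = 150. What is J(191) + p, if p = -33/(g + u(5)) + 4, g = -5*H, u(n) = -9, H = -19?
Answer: 13211/86 ≈ 153.62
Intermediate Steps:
g = 95 (g = -5*(-19) = 95)
p = 311/86 (p = -33/(95 - 9) + 4 = -33/86 + 4 = 311/86 ≈ 3.6163)
J(191) + p = 150 + 311/86 = 13211/86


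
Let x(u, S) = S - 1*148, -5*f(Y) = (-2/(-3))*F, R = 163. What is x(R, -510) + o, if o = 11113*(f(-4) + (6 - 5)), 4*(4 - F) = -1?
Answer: 124729/30 ≈ 4157.6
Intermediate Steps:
F = 17/4 (F = 4 - ¼*(-1) = 4 + ¼ = 17/4 ≈ 4.2500)
f(Y) = -17/30 (f(Y) = -(-2/(-3))*17/(5*4) = -(-2*(-⅓))*17/(5*4) = -2*17/(15*4) = -⅕*17/6 = -17/30)
x(u, S) = -148 + S (x(u, S) = S - 148 = -148 + S)
o = 144469/30 (o = 11113*(-17/30 + (6 - 5)) = 11113*(-17/30 + 1) = 11113*(13/30) = 144469/30 ≈ 4815.6)
x(R, -510) + o = (-148 - 510) + 144469/30 = -658 + 144469/30 = 124729/30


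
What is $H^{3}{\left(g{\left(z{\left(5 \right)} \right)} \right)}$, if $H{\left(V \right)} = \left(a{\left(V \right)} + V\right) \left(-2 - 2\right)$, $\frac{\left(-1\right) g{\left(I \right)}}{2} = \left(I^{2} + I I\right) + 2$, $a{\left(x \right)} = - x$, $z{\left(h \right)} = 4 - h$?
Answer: $0$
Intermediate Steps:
$g{\left(I \right)} = -4 - 4 I^{2}$ ($g{\left(I \right)} = - 2 \left(\left(I^{2} + I I\right) + 2\right) = - 2 \left(\left(I^{2} + I^{2}\right) + 2\right) = - 2 \left(2 I^{2} + 2\right) = - 2 \left(2 + 2 I^{2}\right) = -4 - 4 I^{2}$)
$H{\left(V \right)} = 0$ ($H{\left(V \right)} = \left(- V + V\right) \left(-2 - 2\right) = 0 \left(-4\right) = 0$)
$H^{3}{\left(g{\left(z{\left(5 \right)} \right)} \right)} = 0^{3} = 0$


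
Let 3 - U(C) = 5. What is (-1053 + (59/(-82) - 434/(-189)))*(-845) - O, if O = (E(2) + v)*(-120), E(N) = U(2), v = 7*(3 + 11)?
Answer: 1992539375/2214 ≈ 8.9997e+5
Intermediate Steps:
v = 98 (v = 7*14 = 98)
U(C) = -2 (U(C) = 3 - 1*5 = 3 - 5 = -2)
E(N) = -2
O = -11520 (O = (-2 + 98)*(-120) = 96*(-120) = -11520)
(-1053 + (59/(-82) - 434/(-189)))*(-845) - O = (-1053 + (59/(-82) - 434/(-189)))*(-845) - 1*(-11520) = (-1053 + (59*(-1/82) - 434*(-1/189)))*(-845) + 11520 = (-1053 + (-59/82 + 62/27))*(-845) + 11520 = (-1053 + 3491/2214)*(-845) + 11520 = -2327851/2214*(-845) + 11520 = 1967034095/2214 + 11520 = 1992539375/2214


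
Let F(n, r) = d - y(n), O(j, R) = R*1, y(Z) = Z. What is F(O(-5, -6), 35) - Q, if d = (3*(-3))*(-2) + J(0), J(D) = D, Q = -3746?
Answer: 3770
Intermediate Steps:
O(j, R) = R
d = 18 (d = (3*(-3))*(-2) + 0 = -9*(-2) + 0 = 18 + 0 = 18)
F(n, r) = 18 - n
F(O(-5, -6), 35) - Q = (18 - 1*(-6)) - 1*(-3746) = (18 + 6) + 3746 = 24 + 3746 = 3770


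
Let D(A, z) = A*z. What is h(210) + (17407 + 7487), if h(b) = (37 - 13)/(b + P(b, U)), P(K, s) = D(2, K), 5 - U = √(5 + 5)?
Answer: 2613874/105 ≈ 24894.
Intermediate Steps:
U = 5 - √10 (U = 5 - √(5 + 5) = 5 - √10 ≈ 1.8377)
P(K, s) = 2*K
h(b) = 8/b (h(b) = (37 - 13)/(b + 2*b) = 24/((3*b)) = 24*(1/(3*b)) = 8/b)
h(210) + (17407 + 7487) = 8/210 + (17407 + 7487) = 8*(1/210) + 24894 = 4/105 + 24894 = 2613874/105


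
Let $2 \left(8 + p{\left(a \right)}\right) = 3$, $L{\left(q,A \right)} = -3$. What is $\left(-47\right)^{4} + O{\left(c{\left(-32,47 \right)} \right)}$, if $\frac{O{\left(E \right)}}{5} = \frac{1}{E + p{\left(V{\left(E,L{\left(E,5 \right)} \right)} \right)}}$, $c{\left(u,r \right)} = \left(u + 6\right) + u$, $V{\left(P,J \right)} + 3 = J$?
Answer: $\frac{629478839}{129} \approx 4.8797 \cdot 10^{6}$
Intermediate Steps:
$V{\left(P,J \right)} = -3 + J$
$c{\left(u,r \right)} = 6 + 2 u$ ($c{\left(u,r \right)} = \left(6 + u\right) + u = 6 + 2 u$)
$p{\left(a \right)} = - \frac{13}{2}$ ($p{\left(a \right)} = -8 + \frac{1}{2} \cdot 3 = -8 + \frac{3}{2} = - \frac{13}{2}$)
$O{\left(E \right)} = \frac{5}{- \frac{13}{2} + E}$ ($O{\left(E \right)} = \frac{5}{E - \frac{13}{2}} = \frac{5}{- \frac{13}{2} + E}$)
$\left(-47\right)^{4} + O{\left(c{\left(-32,47 \right)} \right)} = \left(-47\right)^{4} + \frac{10}{-13 + 2 \left(6 + 2 \left(-32\right)\right)} = 4879681 + \frac{10}{-13 + 2 \left(6 - 64\right)} = 4879681 + \frac{10}{-13 + 2 \left(-58\right)} = 4879681 + \frac{10}{-13 - 116} = 4879681 + \frac{10}{-129} = 4879681 + 10 \left(- \frac{1}{129}\right) = 4879681 - \frac{10}{129} = \frac{629478839}{129}$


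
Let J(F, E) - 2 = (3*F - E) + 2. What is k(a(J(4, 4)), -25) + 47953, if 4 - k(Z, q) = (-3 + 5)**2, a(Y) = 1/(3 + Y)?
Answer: 47953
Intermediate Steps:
J(F, E) = 4 - E + 3*F (J(F, E) = 2 + ((3*F - E) + 2) = 2 + ((-E + 3*F) + 2) = 2 + (2 - E + 3*F) = 4 - E + 3*F)
k(Z, q) = 0 (k(Z, q) = 4 - (-3 + 5)**2 = 4 - 1*2**2 = 4 - 1*4 = 4 - 4 = 0)
k(a(J(4, 4)), -25) + 47953 = 0 + 47953 = 47953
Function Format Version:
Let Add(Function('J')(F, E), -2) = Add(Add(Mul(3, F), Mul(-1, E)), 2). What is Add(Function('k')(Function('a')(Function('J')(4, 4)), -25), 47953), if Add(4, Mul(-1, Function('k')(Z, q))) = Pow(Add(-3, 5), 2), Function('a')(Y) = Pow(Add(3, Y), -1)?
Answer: 47953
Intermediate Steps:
Function('J')(F, E) = Add(4, Mul(-1, E), Mul(3, F)) (Function('J')(F, E) = Add(2, Add(Add(Mul(3, F), Mul(-1, E)), 2)) = Add(2, Add(Add(Mul(-1, E), Mul(3, F)), 2)) = Add(2, Add(2, Mul(-1, E), Mul(3, F))) = Add(4, Mul(-1, E), Mul(3, F)))
Function('k')(Z, q) = 0 (Function('k')(Z, q) = Add(4, Mul(-1, Pow(Add(-3, 5), 2))) = Add(4, Mul(-1, Pow(2, 2))) = Add(4, Mul(-1, 4)) = Add(4, -4) = 0)
Add(Function('k')(Function('a')(Function('J')(4, 4)), -25), 47953) = Add(0, 47953) = 47953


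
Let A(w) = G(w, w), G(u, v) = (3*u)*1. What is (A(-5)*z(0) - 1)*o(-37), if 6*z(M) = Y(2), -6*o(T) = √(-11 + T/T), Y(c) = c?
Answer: I*√10 ≈ 3.1623*I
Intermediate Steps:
o(T) = -I*√10/6 (o(T) = -√(-11 + T/T)/6 = -√(-11 + 1)/6 = -I*√10/6)
G(u, v) = 3*u
A(w) = 3*w
z(M) = ⅓ (z(M) = (⅙)*2 = ⅓)
(A(-5)*z(0) - 1)*o(-37) = ((3*(-5))*(⅓) - 1)*(-I*√10/6) = (-15*⅓ - 1)*(-I*√10/6) = (-5 - 1)*(-I*√10/6) = -(-1)*I*√10 = I*√10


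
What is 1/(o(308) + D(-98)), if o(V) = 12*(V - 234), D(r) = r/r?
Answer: 1/889 ≈ 0.0011249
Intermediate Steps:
D(r) = 1
o(V) = -2808 + 12*V (o(V) = 12*(-234 + V) = -2808 + 12*V)
1/(o(308) + D(-98)) = 1/((-2808 + 12*308) + 1) = 1/((-2808 + 3696) + 1) = 1/(888 + 1) = 1/889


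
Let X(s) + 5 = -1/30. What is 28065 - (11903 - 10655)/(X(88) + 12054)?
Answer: 10144590045/361469 ≈ 28065.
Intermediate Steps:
X(s) = -151/30 (X(s) = -5 - 1/30 = -151/30)
28065 - (11903 - 10655)/(X(88) + 12054) = 28065 - (11903 - 10655)/(-151/30 + 12054) = 28065 - 1248/361469/30 = 28065 - 1248*30/361469 = 28065 - 1*37440/361469 = 28065 - 37440/361469 = 10144590045/361469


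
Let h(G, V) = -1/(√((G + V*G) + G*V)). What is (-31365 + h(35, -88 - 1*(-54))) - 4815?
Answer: -36180 + I*√2345/2345 ≈ -36180.0 + 0.02065*I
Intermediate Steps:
h(G, V) = -1/√(G + 2*G*V) (h(G, V) = -1/(√((G + G*V) + G*V)) = -1/(√(G + 2*G*V)) = -1/√(G + 2*G*V))
(-31365 + h(35, -88 - 1*(-54))) - 4815 = (-31365 - 1/√(35*(1 + 2*(-88 - 1*(-54))))) - 4815 = (-31365 - 1/√(35*(1 + 2*(-88 + 54)))) - 4815 = (-31365 - 1/√(35*(1 + 2*(-34)))) - 4815 = (-31365 - 1/√(35*(1 - 68))) - 4815 = (-31365 - 1/√(35*(-67))) - 4815 = (-31365 - 1/√(-2345)) - 4815 = (-31365 - (-1)*I*√2345/2345) - 4815 = (-31365 + I*√2345/2345) - 4815 = -36180 + I*√2345/2345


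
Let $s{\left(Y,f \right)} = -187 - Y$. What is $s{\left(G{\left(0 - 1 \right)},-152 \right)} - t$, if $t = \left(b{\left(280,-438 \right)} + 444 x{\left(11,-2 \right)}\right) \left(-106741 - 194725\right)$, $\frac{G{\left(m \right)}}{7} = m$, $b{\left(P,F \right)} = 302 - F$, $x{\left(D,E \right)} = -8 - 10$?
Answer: $-2186231612$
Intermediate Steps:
$x{\left(D,E \right)} = -18$
$G{\left(m \right)} = 7 m$
$t = 2186231432$ ($t = \left(\left(302 - -438\right) + 444 \left(-18\right)\right) \left(-106741 - 194725\right) = \left(\left(302 + 438\right) - 7992\right) \left(-301466\right) = \left(740 - 7992\right) \left(-301466\right) = \left(-7252\right) \left(-301466\right) = 2186231432$)
$s{\left(G{\left(0 - 1 \right)},-152 \right)} - t = \left(-187 - 7 \left(0 - 1\right)\right) - 2186231432 = \left(-187 - 7 \left(-1\right)\right) - 2186231432 = \left(-187 - -7\right) - 2186231432 = \left(-187 + 7\right) - 2186231432 = -180 - 2186231432 = -2186231612$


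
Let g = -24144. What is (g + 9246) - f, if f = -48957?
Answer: 34059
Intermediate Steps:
(g + 9246) - f = (-24144 + 9246) - 1*(-48957) = -14898 + 48957 = 34059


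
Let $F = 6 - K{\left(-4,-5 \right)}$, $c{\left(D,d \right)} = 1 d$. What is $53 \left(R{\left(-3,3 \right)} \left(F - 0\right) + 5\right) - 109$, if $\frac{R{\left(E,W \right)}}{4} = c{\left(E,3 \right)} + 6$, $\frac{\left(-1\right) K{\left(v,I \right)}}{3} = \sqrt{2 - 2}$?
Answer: $11604$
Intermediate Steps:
$K{\left(v,I \right)} = 0$ ($K{\left(v,I \right)} = - 3 \sqrt{2 - 2} = - 3 \sqrt{0} = \left(-3\right) 0 = 0$)
$c{\left(D,d \right)} = d$
$R{\left(E,W \right)} = 36$ ($R{\left(E,W \right)} = 4 \left(3 + 6\right) = 4 \cdot 9 = 36$)
$F = 6$ ($F = 6 - 0 = 6 + 0 = 6$)
$53 \left(R{\left(-3,3 \right)} \left(F - 0\right) + 5\right) - 109 = 53 \left(36 \left(6 - 0\right) + 5\right) - 109 = 53 \left(36 \left(6 + 0\right) + 5\right) - 109 = 53 \left(36 \cdot 6 + 5\right) - 109 = 53 \left(216 + 5\right) - 109 = 53 \cdot 221 - 109 = 11713 - 109 = 11604$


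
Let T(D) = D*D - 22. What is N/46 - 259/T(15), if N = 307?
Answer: 7201/1334 ≈ 5.3980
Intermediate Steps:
T(D) = -22 + D² (T(D) = D² - 22 = -22 + D²)
N/46 - 259/T(15) = 307/46 - 259/(-22 + 15²) = 307*(1/46) - 259/(-22 + 225) = 307/46 - 259/203 = 307/46 - 259*1/203 = 307/46 - 37/29 = 7201/1334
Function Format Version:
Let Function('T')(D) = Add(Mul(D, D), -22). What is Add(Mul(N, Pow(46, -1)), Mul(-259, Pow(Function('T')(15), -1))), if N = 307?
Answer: Rational(7201, 1334) ≈ 5.3980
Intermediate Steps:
Function('T')(D) = Add(-22, Pow(D, 2)) (Function('T')(D) = Add(Pow(D, 2), -22) = Add(-22, Pow(D, 2)))
Add(Mul(N, Pow(46, -1)), Mul(-259, Pow(Function('T')(15), -1))) = Add(Mul(307, Pow(46, -1)), Mul(-259, Pow(Add(-22, Pow(15, 2)), -1))) = Add(Mul(307, Rational(1, 46)), Mul(-259, Pow(Add(-22, 225), -1))) = Add(Rational(307, 46), Mul(-259, Pow(203, -1))) = Add(Rational(307, 46), Mul(-259, Rational(1, 203))) = Add(Rational(307, 46), Rational(-37, 29)) = Rational(7201, 1334)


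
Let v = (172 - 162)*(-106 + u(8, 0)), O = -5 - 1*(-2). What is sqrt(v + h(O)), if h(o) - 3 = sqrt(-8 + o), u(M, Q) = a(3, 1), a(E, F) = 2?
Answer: sqrt(-1037 + I*sqrt(11)) ≈ 0.0515 + 32.203*I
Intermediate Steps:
u(M, Q) = 2
O = -3 (O = -5 + 2 = -3)
h(o) = 3 + sqrt(-8 + o)
v = -1040 (v = (172 - 162)*(-106 + 2) = 10*(-104) = -1040)
sqrt(v + h(O)) = sqrt(-1040 + (3 + sqrt(-8 - 3))) = sqrt(-1040 + (3 + sqrt(-11))) = sqrt(-1040 + (3 + I*sqrt(11))) = sqrt(-1037 + I*sqrt(11))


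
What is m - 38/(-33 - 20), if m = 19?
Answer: 1045/53 ≈ 19.717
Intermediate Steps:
m - 38/(-33 - 20) = 19 - 38/(-33 - 20) = 19 - 38/(-53) = 19 - 1/53*(-38) = 19 + 38/53 = 1045/53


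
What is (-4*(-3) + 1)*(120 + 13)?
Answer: 1729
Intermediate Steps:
(-4*(-3) + 1)*(120 + 13) = (12 + 1)*133 = 13*133 = 1729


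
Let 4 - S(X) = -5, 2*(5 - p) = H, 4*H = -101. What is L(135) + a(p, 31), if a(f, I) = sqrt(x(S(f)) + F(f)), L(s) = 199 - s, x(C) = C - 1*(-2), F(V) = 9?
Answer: 64 + 2*sqrt(5) ≈ 68.472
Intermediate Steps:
H = -101/4 (H = (1/4)*(-101) = -101/4 ≈ -25.250)
p = 141/8 (p = 5 - 1/2*(-101/4) = 5 + 101/8 = 141/8 ≈ 17.625)
S(X) = 9 (S(X) = 4 - 1*(-5) = 4 + 5 = 9)
x(C) = 2 + C (x(C) = C + 2 = 2 + C)
a(f, I) = 2*sqrt(5) (a(f, I) = sqrt((2 + 9) + 9) = sqrt(11 + 9) = sqrt(20) = 2*sqrt(5))
L(135) + a(p, 31) = (199 - 1*135) + 2*sqrt(5) = (199 - 135) + 2*sqrt(5) = 64 + 2*sqrt(5)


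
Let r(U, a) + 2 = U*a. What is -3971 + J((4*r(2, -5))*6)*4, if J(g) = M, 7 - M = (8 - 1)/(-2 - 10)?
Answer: -11822/3 ≈ -3940.7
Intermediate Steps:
r(U, a) = -2 + U*a
M = 91/12 (M = 7 - (8 - 1)/(-2 - 10) = 7 - 7/(-12) = 7 - 7*(-1)/12 = 7 - 1*(-7/12) = 7 + 7/12 = 91/12 ≈ 7.5833)
J(g) = 91/12
-3971 + J((4*r(2, -5))*6)*4 = -3971 + (91/12)*4 = -3971 + 91/3 = -11822/3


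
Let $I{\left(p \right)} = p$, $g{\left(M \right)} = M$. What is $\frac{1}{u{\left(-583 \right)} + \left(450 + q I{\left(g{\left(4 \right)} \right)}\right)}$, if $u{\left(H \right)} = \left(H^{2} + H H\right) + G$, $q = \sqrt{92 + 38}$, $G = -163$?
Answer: $\frac{136013}{92497680429} - \frac{4 \sqrt{130}}{462488402145} \approx 1.4703 \cdot 10^{-6}$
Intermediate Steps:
$q = \sqrt{130} \approx 11.402$
$u{\left(H \right)} = -163 + 2 H^{2}$ ($u{\left(H \right)} = \left(H^{2} + H H\right) - 163 = \left(H^{2} + H^{2}\right) - 163 = 2 H^{2} - 163 = -163 + 2 H^{2}$)
$\frac{1}{u{\left(-583 \right)} + \left(450 + q I{\left(g{\left(4 \right)} \right)}\right)} = \frac{1}{\left(-163 + 2 \left(-583\right)^{2}\right) + \left(450 + \sqrt{130} \cdot 4\right)} = \frac{1}{\left(-163 + 2 \cdot 339889\right) + \left(450 + 4 \sqrt{130}\right)} = \frac{1}{\left(-163 + 679778\right) + \left(450 + 4 \sqrt{130}\right)} = \frac{1}{679615 + \left(450 + 4 \sqrt{130}\right)} = \frac{1}{680065 + 4 \sqrt{130}}$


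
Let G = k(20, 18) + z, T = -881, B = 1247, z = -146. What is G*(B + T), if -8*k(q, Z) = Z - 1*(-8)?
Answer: -109251/2 ≈ -54626.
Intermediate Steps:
k(q, Z) = -1 - Z/8 (k(q, Z) = -(Z - 1*(-8))/8 = -(Z + 8)/8 = -(8 + Z)/8 = -1 - Z/8)
G = -597/4 (G = (-1 - ⅛*18) - 146 = (-1 - 9/4) - 146 = -13/4 - 146 = -597/4 ≈ -149.25)
G*(B + T) = -597*(1247 - 881)/4 = -597/4*366 = -109251/2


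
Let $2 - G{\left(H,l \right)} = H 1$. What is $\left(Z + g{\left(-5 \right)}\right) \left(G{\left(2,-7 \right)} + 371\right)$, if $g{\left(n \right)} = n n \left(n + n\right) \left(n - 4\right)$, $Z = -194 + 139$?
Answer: $814345$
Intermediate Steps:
$G{\left(H,l \right)} = 2 - H$ ($G{\left(H,l \right)} = 2 - H 1 = 2 - H$)
$Z = -55$
$g{\left(n \right)} = 2 n^{3} \left(-4 + n\right)$ ($g{\left(n \right)} = n^{2} \cdot 2 n \left(-4 + n\right) = 2 n^{3} \left(-4 + n\right)$)
$\left(Z + g{\left(-5 \right)}\right) \left(G{\left(2,-7 \right)} + 371\right) = \left(-55 + 2 \left(-5\right)^{3} \left(-4 - 5\right)\right) \left(\left(2 - 2\right) + 371\right) = \left(-55 + 2 \left(-125\right) \left(-9\right)\right) \left(\left(2 - 2\right) + 371\right) = \left(-55 + 2250\right) \left(0 + 371\right) = 2195 \cdot 371 = 814345$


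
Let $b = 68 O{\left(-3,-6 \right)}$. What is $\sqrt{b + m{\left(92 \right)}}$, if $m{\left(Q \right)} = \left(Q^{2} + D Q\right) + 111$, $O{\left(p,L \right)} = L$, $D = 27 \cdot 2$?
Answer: $\sqrt{13135} \approx 114.61$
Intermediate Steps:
$D = 54$
$b = -408$ ($b = 68 \left(-6\right) = -408$)
$m{\left(Q \right)} = 111 + Q^{2} + 54 Q$ ($m{\left(Q \right)} = \left(Q^{2} + 54 Q\right) + 111 = 111 + Q^{2} + 54 Q$)
$\sqrt{b + m{\left(92 \right)}} = \sqrt{-408 + \left(111 + 92^{2} + 54 \cdot 92\right)} = \sqrt{-408 + \left(111 + 8464 + 4968\right)} = \sqrt{-408 + 13543} = \sqrt{13135}$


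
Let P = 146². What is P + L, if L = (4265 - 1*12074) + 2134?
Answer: 15641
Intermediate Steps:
L = -5675 (L = (4265 - 12074) + 2134 = -7809 + 2134 = -5675)
P = 21316
P + L = 21316 - 5675 = 15641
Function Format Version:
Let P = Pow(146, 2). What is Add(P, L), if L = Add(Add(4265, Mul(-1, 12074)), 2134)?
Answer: 15641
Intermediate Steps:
L = -5675 (L = Add(Add(4265, -12074), 2134) = Add(-7809, 2134) = -5675)
P = 21316
Add(P, L) = Add(21316, -5675) = 15641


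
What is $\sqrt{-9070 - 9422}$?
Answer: $2 i \sqrt{4623} \approx 135.99 i$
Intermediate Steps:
$\sqrt{-9070 - 9422} = \sqrt{-18492} = 2 i \sqrt{4623}$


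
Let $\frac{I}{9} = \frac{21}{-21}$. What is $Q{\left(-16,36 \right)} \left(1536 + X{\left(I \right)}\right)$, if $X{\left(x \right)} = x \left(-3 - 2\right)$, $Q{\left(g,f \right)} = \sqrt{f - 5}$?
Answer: $1581 \sqrt{31} \approx 8802.6$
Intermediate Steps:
$Q{\left(g,f \right)} = \sqrt{-5 + f}$
$I = -9$ ($I = 9 \frac{21}{-21} = 9 \cdot 21 \left(- \frac{1}{21}\right) = 9 \left(-1\right) = -9$)
$X{\left(x \right)} = - 5 x$ ($X{\left(x \right)} = x \left(-5\right) = - 5 x$)
$Q{\left(-16,36 \right)} \left(1536 + X{\left(I \right)}\right) = \sqrt{-5 + 36} \left(1536 - -45\right) = \sqrt{31} \left(1536 + 45\right) = \sqrt{31} \cdot 1581 = 1581 \sqrt{31}$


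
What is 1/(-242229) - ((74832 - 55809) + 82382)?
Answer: -24563231746/242229 ≈ -1.0141e+5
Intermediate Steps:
1/(-242229) - ((74832 - 55809) + 82382) = -1/242229 - (19023 + 82382) = -1/242229 - 1*101405 = -1/242229 - 101405 = -24563231746/242229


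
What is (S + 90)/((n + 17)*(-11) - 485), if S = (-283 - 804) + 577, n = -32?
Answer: 21/16 ≈ 1.3125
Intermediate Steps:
S = -510 (S = -1087 + 577 = -510)
(S + 90)/((n + 17)*(-11) - 485) = (-510 + 90)/((-32 + 17)*(-11) - 485) = -420/(-15*(-11) - 485) = -420/(165 - 485) = -420/(-320) = -420*(-1/320) = 21/16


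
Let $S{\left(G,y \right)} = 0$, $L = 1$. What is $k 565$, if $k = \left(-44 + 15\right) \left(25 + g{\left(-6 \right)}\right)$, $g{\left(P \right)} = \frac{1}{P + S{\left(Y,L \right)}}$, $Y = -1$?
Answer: $- \frac{2441365}{6} \approx -4.0689 \cdot 10^{5}$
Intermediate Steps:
$g{\left(P \right)} = \frac{1}{P}$ ($g{\left(P \right)} = \frac{1}{P + 0} = \frac{1}{P}$)
$k = - \frac{4321}{6}$ ($k = \left(-44 + 15\right) \left(25 + \frac{1}{-6}\right) = - 29 \left(25 - \frac{1}{6}\right) = \left(-29\right) \frac{149}{6} = - \frac{4321}{6} \approx -720.17$)
$k 565 = \left(- \frac{4321}{6}\right) 565 = - \frac{2441365}{6}$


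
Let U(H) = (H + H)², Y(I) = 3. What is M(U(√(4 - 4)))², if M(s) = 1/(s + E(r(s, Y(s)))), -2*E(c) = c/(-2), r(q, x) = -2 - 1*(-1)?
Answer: 16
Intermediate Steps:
r(q, x) = -1 (r(q, x) = -2 + 1 = -1)
E(c) = c/4 (E(c) = -c/(2*(-2)) = -c*(-1)/(2*2) = -(-1)*c/4 = c/4)
U(H) = 4*H² (U(H) = (2*H)² = 4*H²)
M(s) = 1/(-¼ + s) (M(s) = 1/(s + (¼)*(-1)) = 1/(s - ¼) = 1/(-¼ + s))
M(U(√(4 - 4)))² = (4/(-1 + 4*(4*(√(4 - 4))²)))² = (4/(-1 + 4*(4*(√0)²)))² = (4/(-1 + 4*(4*0²)))² = (4/(-1 + 4*(4*0)))² = (4/(-1 + 4*0))² = (4/(-1 + 0))² = (4/(-1))² = (4*(-1))² = (-4)² = 16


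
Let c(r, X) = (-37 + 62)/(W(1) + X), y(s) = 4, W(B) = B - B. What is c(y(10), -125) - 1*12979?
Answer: -64896/5 ≈ -12979.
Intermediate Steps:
W(B) = 0
c(r, X) = 25/X (c(r, X) = (-37 + 62)/(0 + X) = 25/X)
c(y(10), -125) - 1*12979 = 25/(-125) - 1*12979 = 25*(-1/125) - 12979 = -⅕ - 12979 = -64896/5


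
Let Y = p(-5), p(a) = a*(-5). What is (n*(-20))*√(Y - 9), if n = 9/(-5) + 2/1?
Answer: -16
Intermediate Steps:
n = ⅕ (n = 9*(-⅕) + 2*1 = -9/5 + 2 = ⅕ ≈ 0.20000)
p(a) = -5*a
Y = 25 (Y = -5*(-5) = 25)
(n*(-20))*√(Y - 9) = ((⅕)*(-20))*√(25 - 9) = -4*√16 = -4*4 = -16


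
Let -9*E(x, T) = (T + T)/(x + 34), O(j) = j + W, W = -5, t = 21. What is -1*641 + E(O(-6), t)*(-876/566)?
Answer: -4170225/6509 ≈ -640.69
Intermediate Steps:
O(j) = -5 + j (O(j) = j - 5 = -5 + j)
E(x, T) = -2*T/(9*(34 + x)) (E(x, T) = -(T + T)/(9*(x + 34)) = -2*T/(9*(34 + x)))
-1*641 + E(O(-6), t)*(-876/566) = -1*641 + (-2*21/(306 + 9*(-5 - 6)))*(-876/566) = -641 + (-2*21/(306 + 9*(-11)))*(-876*1/566) = -641 - 2*21/(306 - 99)*(-438/283) = -641 - 2*21/207*(-438/283) = -641 - 2*21*1/207*(-438/283) = -641 - 14/69*(-438/283) = -641 + 2044/6509 = -4170225/6509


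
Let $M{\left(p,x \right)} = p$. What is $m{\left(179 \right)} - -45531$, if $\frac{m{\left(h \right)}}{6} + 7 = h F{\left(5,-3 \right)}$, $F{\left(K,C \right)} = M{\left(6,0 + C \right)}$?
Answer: $51933$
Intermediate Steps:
$F{\left(K,C \right)} = 6$
$m{\left(h \right)} = -42 + 36 h$ ($m{\left(h \right)} = -42 + 6 h 6 = -42 + 6 \cdot 6 h = -42 + 36 h$)
$m{\left(179 \right)} - -45531 = \left(-42 + 36 \cdot 179\right) - -45531 = \left(-42 + 6444\right) + 45531 = 6402 + 45531 = 51933$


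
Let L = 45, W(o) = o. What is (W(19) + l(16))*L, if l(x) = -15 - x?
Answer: -540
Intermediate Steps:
(W(19) + l(16))*L = (19 + (-15 - 1*16))*45 = (19 + (-15 - 16))*45 = (19 - 31)*45 = -12*45 = -540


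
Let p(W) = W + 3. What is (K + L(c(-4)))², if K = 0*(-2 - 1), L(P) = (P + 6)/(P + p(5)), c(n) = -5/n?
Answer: 841/1369 ≈ 0.61432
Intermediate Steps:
p(W) = 3 + W
L(P) = (6 + P)/(8 + P) (L(P) = (P + 6)/(P + (3 + 5)) = (6 + P)/(P + 8) = (6 + P)/(8 + P))
K = 0 (K = 0*(-3) = 0)
(K + L(c(-4)))² = (0 + (6 - 5/(-4))/(8 - 5/(-4)))² = (0 + (6 - 5*(-¼))/(8 - 5*(-¼)))² = (0 + (6 + 5/4)/(8 + 5/4))² = (0 + (29/4)/(37/4))² = (0 + (4/37)*(29/4))² = (0 + 29/37)² = (29/37)² = 841/1369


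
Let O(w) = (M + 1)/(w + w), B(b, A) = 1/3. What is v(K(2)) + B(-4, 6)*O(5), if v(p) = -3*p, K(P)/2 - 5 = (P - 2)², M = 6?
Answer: -893/30 ≈ -29.767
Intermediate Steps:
K(P) = 10 + 2*(-2 + P)² (K(P) = 10 + 2*(P - 2)² = 10 + 2*(-2 + P)²)
B(b, A) = ⅓
O(w) = 7/(2*w) (O(w) = (6 + 1)/(w + w) = 7/((2*w)) = 7*(1/(2*w)) = 7/(2*w))
v(K(2)) + B(-4, 6)*O(5) = -3*(10 + 2*(-2 + 2)²) + ((7/2)/5)/3 = -3*(10 + 2*0²) + ((7/2)*(⅕))/3 = -3*(10 + 2*0) + (⅓)*(7/10) = -3*(10 + 0) + 7/30 = -3*10 + 7/30 = -30 + 7/30 = -893/30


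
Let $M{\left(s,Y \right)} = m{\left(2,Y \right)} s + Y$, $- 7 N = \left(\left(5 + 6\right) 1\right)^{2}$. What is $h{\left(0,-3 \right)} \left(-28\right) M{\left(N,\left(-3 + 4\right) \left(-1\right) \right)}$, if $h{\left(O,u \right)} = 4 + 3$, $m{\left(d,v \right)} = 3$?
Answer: $10360$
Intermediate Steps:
$h{\left(O,u \right)} = 7$
$N = - \frac{121}{7}$ ($N = - \frac{\left(\left(5 + 6\right) 1\right)^{2}}{7} = - \frac{\left(11 \cdot 1\right)^{2}}{7} = - \frac{11^{2}}{7} = \left(- \frac{1}{7}\right) 121 = - \frac{121}{7} \approx -17.286$)
$M{\left(s,Y \right)} = Y + 3 s$ ($M{\left(s,Y \right)} = 3 s + Y = Y + 3 s$)
$h{\left(0,-3 \right)} \left(-28\right) M{\left(N,\left(-3 + 4\right) \left(-1\right) \right)} = 7 \left(-28\right) \left(\left(-3 + 4\right) \left(-1\right) + 3 \left(- \frac{121}{7}\right)\right) = - 196 \left(1 \left(-1\right) - \frac{363}{7}\right) = - 196 \left(-1 - \frac{363}{7}\right) = \left(-196\right) \left(- \frac{370}{7}\right) = 10360$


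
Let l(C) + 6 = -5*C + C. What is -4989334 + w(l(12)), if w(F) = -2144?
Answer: -4991478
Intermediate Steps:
l(C) = -6 - 4*C (l(C) = -6 + (-5*C + C) = -6 - 4*C)
-4989334 + w(l(12)) = -4989334 - 2144 = -4991478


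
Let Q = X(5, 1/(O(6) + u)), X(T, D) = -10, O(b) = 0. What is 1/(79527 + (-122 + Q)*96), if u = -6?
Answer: 1/66855 ≈ 1.4958e-5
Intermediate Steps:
Q = -10
1/(79527 + (-122 + Q)*96) = 1/(79527 + (-122 - 10)*96) = 1/(79527 - 132*96) = 1/(79527 - 12672) = 1/66855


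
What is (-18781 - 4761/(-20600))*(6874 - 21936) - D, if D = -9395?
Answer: 2913718960009/10300 ≈ 2.8289e+8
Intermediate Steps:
(-18781 - 4761/(-20600))*(6874 - 21936) - D = (-18781 - 4761/(-20600))*(6874 - 21936) - 1*(-9395) = (-18781 - 4761*(-1/20600))*(-15062) + 9395 = (-18781 + 4761/20600)*(-15062) + 9395 = -386883839/20600*(-15062) + 9395 = 2913622191509/10300 + 9395 = 2913718960009/10300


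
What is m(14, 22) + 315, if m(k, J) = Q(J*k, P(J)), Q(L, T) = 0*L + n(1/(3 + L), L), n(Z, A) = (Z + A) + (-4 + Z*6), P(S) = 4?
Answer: 192516/311 ≈ 619.02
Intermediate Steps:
n(Z, A) = -4 + A + 7*Z (n(Z, A) = (A + Z) + (-4 + 6*Z) = -4 + A + 7*Z)
Q(L, T) = -4 + L + 7/(3 + L) (Q(L, T) = 0*L + (-4 + L + 7/(3 + L)) = 0 + (-4 + L + 7/(3 + L)) = -4 + L + 7/(3 + L))
m(k, J) = (-5 + J²*k² - J*k)/(3 + J*k) (m(k, J) = (-5 + (J*k)² - J*k)/(3 + J*k) = (-5 + J²*k² - J*k)/(3 + J*k))
m(14, 22) + 315 = (7 + (-4 + 22*14)*(3 + 22*14))/(3 + 22*14) + 315 = (7 + (-4 + 308)*(3 + 308))/(3 + 308) + 315 = (7 + 304*311)/311 + 315 = (7 + 94544)/311 + 315 = (1/311)*94551 + 315 = 94551/311 + 315 = 192516/311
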